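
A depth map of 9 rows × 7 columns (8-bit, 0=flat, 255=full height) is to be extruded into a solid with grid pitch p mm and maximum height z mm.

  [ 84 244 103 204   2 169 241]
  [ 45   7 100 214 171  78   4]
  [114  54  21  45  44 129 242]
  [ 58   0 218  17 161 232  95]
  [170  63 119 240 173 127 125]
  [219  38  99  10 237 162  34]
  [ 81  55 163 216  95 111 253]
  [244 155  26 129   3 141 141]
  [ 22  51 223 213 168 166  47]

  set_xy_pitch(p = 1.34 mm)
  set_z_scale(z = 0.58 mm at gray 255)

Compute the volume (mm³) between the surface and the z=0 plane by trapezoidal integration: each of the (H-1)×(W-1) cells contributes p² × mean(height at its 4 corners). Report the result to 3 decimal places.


23.016

height_mm = gray/255 × 0.58; cell vol = 1.34² × mean(4 corners)
unit = 1.34² × 0.58 / (4×255) = 0.00102103 mm³ per gray-sum
row 0: Σ corner-gray over 6 cells = 2958  → 3.0202
row 1: Σ corner-gray over 6 cells = 2131  → 2.1758
row 2: Σ corner-gray over 6 cells = 2351  → 2.4004
row 3: Σ corner-gray over 6 cells = 3148  → 3.2142
row 4: Σ corner-gray over 6 cells = 3084  → 3.1488
row 5: Σ corner-gray over 6 cells = 2959  → 3.0212
row 6: Σ corner-gray over 6 cells = 2907  → 2.9681
row 7: Σ corner-gray over 6 cells = 3004  → 3.0672
Σ rows: total corner-gray = 22542  → 23.0160 mm³


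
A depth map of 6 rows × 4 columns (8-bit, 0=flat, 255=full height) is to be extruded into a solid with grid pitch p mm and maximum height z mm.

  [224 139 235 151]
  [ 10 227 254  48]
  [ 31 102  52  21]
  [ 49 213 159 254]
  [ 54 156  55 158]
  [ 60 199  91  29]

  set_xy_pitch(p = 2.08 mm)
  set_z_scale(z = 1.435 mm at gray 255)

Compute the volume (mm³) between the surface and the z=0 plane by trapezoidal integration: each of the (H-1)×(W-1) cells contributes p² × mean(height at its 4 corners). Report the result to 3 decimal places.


48.170

height_mm = gray/255 × 1.435; cell vol = 2.08² × mean(4 corners)
unit = 2.08² × 1.435 / (4×255) = 0.00608665 mm³ per gray-sum
row 0: Σ corner-gray over 3 cells = 2143  → 13.0437
row 1: Σ corner-gray over 3 cells = 1380  → 8.3996
row 2: Σ corner-gray over 3 cells = 1407  → 8.5639
row 3: Σ corner-gray over 3 cells = 1681  → 10.2317
row 4: Σ corner-gray over 3 cells = 1303  → 7.9309
Σ rows: total corner-gray = 7914  → 48.1698 mm³


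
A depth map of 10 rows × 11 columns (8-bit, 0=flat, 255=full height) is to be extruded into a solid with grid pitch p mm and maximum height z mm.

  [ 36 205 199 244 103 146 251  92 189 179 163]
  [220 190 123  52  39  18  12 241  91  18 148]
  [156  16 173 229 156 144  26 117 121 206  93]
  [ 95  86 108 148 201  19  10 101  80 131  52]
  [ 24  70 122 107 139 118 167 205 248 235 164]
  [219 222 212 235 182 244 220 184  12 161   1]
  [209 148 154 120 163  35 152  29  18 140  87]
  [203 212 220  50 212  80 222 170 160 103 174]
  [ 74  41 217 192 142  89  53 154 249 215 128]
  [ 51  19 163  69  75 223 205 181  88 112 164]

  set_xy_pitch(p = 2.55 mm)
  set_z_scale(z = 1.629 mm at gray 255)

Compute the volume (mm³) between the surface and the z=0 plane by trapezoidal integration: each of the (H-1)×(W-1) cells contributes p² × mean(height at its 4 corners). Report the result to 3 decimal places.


505.847

height_mm = gray/255 × 1.629; cell vol = 2.55² × mean(4 corners)
unit = 2.55² × 1.629 / (4×255) = 0.0103849 mm³ per gray-sum
row 0: Σ corner-gray over 10 cells = 5351  → 55.5695
row 1: Σ corner-gray over 10 cells = 4561  → 47.3654
row 2: Σ corner-gray over 10 cells = 4540  → 47.1473
row 3: Σ corner-gray over 10 cells = 4925  → 51.1455
row 4: Σ corner-gray over 10 cells = 6574  → 68.2702
row 5: Σ corner-gray over 10 cells = 5778  → 60.0038
row 6: Σ corner-gray over 10 cells = 5449  → 56.5872
row 7: Σ corner-gray over 10 cells = 6141  → 63.7735
row 8: Σ corner-gray over 10 cells = 5391  → 55.9849
Σ rows: total corner-gray = 48710  → 505.8473 mm³


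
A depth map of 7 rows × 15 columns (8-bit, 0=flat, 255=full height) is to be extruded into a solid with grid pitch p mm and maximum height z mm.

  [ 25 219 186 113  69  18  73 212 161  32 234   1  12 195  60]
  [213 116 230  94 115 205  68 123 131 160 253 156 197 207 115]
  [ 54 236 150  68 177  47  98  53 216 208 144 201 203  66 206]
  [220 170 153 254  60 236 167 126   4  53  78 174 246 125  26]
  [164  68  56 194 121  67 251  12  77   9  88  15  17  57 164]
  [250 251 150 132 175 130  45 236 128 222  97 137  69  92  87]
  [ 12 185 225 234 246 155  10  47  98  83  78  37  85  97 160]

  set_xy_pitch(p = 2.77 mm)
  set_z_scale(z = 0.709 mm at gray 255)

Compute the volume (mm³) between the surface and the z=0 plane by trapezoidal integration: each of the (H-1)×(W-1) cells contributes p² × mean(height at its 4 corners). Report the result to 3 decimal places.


235.316

height_mm = gray/255 × 0.709; cell vol = 2.77² × mean(4 corners)
unit = 2.77² × 0.709 / (4×255) = 0.00533342 mm³ per gray-sum
row 0: Σ corner-gray over 14 cells = 7573  → 40.3900
row 1: Σ corner-gray over 14 cells = 8432  → 44.9714
row 2: Σ corner-gray over 14 cells = 7932  → 42.3047
row 3: Σ corner-gray over 14 cells = 6330  → 33.7605
row 4: Σ corner-gray over 14 cells = 6457  → 34.4379
row 5: Σ corner-gray over 14 cells = 7397  → 39.4513
Σ rows: total corner-gray = 44121  → 235.3157 mm³


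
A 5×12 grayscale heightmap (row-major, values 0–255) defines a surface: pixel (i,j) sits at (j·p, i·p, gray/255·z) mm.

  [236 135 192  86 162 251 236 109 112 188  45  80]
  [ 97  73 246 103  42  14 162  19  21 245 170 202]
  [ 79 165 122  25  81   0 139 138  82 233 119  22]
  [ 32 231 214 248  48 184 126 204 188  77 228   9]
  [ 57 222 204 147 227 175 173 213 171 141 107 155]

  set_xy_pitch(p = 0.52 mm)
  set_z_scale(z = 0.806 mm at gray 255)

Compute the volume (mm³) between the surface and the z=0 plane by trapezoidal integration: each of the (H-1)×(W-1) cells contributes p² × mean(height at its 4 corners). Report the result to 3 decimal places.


5.083

height_mm = gray/255 × 0.806; cell vol = 0.52² × mean(4 corners)
unit = 0.52² × 0.806 / (4×255) = 0.000213669 mm³ per gray-sum
row 0: Σ corner-gray over 11 cells = 5837  → 1.2472
row 1: Σ corner-gray over 11 cells = 4798  → 1.0252
row 2: Σ corner-gray over 11 cells = 5846  → 1.2491
row 3: Σ corner-gray over 11 cells = 7309  → 1.5617
Σ rows: total corner-gray = 23790  → 5.0832 mm³


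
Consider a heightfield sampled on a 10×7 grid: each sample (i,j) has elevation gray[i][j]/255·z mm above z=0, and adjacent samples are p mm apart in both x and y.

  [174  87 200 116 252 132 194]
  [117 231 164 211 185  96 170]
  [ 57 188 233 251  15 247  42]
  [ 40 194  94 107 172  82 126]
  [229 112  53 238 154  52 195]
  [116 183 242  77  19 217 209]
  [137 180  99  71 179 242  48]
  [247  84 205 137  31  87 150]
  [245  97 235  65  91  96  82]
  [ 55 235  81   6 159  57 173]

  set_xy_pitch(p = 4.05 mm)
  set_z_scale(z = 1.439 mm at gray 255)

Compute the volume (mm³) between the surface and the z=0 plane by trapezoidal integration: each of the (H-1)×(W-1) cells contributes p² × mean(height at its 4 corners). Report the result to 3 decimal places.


706.476

height_mm = gray/255 × 1.439; cell vol = 4.05² × mean(4 corners)
unit = 4.05² × 1.439 / (4×255) = 0.0231404 mm³ per gray-sum
row 0: Σ corner-gray over 6 cells = 4003  → 92.6310
row 1: Σ corner-gray over 6 cells = 4028  → 93.2095
row 2: Σ corner-gray over 6 cells = 3431  → 79.3947
row 3: Σ corner-gray over 6 cells = 3106  → 71.8741
row 4: Σ corner-gray over 6 cells = 3443  → 79.6724
row 5: Σ corner-gray over 6 cells = 3528  → 81.6393
row 6: Σ corner-gray over 6 cells = 3212  → 74.3269
row 7: Σ corner-gray over 6 cells = 2980  → 68.9584
row 8: Σ corner-gray over 6 cells = 2799  → 64.7700
Σ rows: total corner-gray = 30530  → 706.4761 mm³


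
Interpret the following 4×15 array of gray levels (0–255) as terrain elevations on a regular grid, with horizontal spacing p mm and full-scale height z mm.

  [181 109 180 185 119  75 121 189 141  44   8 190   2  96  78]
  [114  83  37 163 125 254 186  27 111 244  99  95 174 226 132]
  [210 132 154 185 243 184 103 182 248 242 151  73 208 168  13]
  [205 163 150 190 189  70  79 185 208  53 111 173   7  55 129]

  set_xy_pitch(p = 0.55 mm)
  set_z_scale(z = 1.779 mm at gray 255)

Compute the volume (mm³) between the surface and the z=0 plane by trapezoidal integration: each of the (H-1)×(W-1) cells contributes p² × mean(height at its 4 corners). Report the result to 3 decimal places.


12.717

height_mm = gray/255 × 1.779; cell vol = 0.55² × mean(4 corners)
unit = 0.55² × 1.779 / (4×255) = 0.000527596 mm³ per gray-sum
row 0: Σ corner-gray over 14 cells = 7071  → 3.7306
row 1: Σ corner-gray over 14 cells = 8663  → 4.5706
row 2: Σ corner-gray over 14 cells = 8369  → 4.4154
Σ rows: total corner-gray = 24103  → 12.7166 mm³


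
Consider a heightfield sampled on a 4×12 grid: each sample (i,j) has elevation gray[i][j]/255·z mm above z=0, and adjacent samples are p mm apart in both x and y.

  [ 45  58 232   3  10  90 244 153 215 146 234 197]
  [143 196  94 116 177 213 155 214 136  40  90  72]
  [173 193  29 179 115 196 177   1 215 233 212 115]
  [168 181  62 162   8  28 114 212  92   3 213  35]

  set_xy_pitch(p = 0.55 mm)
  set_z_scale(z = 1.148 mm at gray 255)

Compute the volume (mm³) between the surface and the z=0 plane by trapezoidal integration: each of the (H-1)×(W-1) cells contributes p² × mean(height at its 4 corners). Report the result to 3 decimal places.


height_mm = gray/255 × 1.148; cell vol = 0.55² × mean(4 corners)
unit = 0.55² × 1.148 / (4×255) = 0.000340461 mm³ per gray-sum
row 0: Σ corner-gray over 11 cells = 6089  → 2.0731
row 1: Σ corner-gray over 11 cells = 6465  → 2.2011
row 2: Σ corner-gray over 11 cells = 5741  → 1.9546
Σ rows: total corner-gray = 18295  → 6.2287 mm³

6.229


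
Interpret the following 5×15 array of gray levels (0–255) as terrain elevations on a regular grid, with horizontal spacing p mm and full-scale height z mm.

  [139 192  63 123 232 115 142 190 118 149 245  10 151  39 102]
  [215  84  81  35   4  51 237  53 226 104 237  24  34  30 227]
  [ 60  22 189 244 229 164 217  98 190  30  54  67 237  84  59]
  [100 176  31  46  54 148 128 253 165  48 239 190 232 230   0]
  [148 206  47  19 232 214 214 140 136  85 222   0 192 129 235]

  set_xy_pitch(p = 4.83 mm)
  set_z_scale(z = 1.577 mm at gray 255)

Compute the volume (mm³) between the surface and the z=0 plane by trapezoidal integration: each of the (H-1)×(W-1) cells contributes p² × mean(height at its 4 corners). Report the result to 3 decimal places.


height_mm = gray/255 × 1.577; cell vol = 4.83² × mean(4 corners)
unit = 4.83² × 1.577 / (4×255) = 0.0360683 mm³ per gray-sum
row 0: Σ corner-gray over 14 cells = 6621  → 238.8083
row 1: Σ corner-gray over 14 cells = 6611  → 238.4476
row 2: Σ corner-gray over 14 cells = 7749  → 279.4933
row 3: Σ corner-gray over 14 cells = 8035  → 289.8089
Σ rows: total corner-gray = 29016  → 1046.5581 mm³

1046.558


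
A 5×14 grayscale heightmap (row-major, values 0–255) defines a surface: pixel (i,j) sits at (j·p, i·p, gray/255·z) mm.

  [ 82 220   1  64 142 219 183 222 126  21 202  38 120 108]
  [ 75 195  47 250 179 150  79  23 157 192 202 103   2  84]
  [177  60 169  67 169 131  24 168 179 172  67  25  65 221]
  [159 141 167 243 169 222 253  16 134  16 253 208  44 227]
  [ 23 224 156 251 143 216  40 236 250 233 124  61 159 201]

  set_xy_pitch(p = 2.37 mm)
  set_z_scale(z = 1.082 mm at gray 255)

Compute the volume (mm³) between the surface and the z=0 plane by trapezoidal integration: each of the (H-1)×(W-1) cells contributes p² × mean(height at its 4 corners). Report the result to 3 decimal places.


170.205

height_mm = gray/255 × 1.082; cell vol = 2.37² × mean(4 corners)
unit = 2.37² × 1.082 / (4×255) = 0.00595832 mm³ per gray-sum
row 0: Σ corner-gray over 13 cells = 6623  → 39.4619
row 1: Σ corner-gray over 13 cells = 6307  → 37.5791
row 2: Σ corner-gray over 13 cells = 7108  → 42.3517
row 3: Σ corner-gray over 13 cells = 8528  → 50.8125
Σ rows: total corner-gray = 28566  → 170.2054 mm³


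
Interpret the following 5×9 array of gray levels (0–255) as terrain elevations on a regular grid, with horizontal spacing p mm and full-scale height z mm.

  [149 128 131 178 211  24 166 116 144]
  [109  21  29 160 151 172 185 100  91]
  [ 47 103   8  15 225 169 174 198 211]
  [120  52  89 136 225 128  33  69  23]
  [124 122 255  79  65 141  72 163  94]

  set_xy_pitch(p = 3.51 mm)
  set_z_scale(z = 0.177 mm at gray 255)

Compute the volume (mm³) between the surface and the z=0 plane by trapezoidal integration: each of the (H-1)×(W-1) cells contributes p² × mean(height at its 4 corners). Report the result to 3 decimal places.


32.460

height_mm = gray/255 × 0.177; cell vol = 3.51² × mean(4 corners)
unit = 3.51² × 0.177 / (4×255) = 0.0021379 mm³ per gray-sum
row 0: Σ corner-gray over 8 cells = 4037  → 8.6307
row 1: Σ corner-gray over 8 cells = 3878  → 8.2908
row 2: Σ corner-gray over 8 cells = 3649  → 7.8012
row 3: Σ corner-gray over 8 cells = 3619  → 7.7371
Σ rows: total corner-gray = 15183  → 32.4597 mm³


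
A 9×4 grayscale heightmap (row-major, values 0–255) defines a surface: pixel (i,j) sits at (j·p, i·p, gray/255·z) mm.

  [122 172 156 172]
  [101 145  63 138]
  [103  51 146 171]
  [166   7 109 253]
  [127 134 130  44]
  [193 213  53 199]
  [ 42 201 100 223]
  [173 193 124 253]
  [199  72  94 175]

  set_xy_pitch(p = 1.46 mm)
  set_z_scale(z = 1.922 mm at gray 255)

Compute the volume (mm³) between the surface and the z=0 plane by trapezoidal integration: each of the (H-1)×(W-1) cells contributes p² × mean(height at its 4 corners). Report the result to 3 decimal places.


height_mm = gray/255 × 1.922; cell vol = 1.46² × mean(4 corners)
unit = 1.46² × 1.922 / (4×255) = 0.0040166 mm³ per gray-sum
row 0: Σ corner-gray over 3 cells = 1605  → 6.4466
row 1: Σ corner-gray over 3 cells = 1323  → 5.3140
row 2: Σ corner-gray over 3 cells = 1319  → 5.2979
row 3: Σ corner-gray over 3 cells = 1350  → 5.4224
row 4: Σ corner-gray over 3 cells = 1623  → 6.5189
row 5: Σ corner-gray over 3 cells = 1791  → 7.1937
row 6: Σ corner-gray over 3 cells = 1927  → 7.7400
row 7: Σ corner-gray over 3 cells = 1766  → 7.0933
Σ rows: total corner-gray = 12704  → 51.0269 mm³

51.027


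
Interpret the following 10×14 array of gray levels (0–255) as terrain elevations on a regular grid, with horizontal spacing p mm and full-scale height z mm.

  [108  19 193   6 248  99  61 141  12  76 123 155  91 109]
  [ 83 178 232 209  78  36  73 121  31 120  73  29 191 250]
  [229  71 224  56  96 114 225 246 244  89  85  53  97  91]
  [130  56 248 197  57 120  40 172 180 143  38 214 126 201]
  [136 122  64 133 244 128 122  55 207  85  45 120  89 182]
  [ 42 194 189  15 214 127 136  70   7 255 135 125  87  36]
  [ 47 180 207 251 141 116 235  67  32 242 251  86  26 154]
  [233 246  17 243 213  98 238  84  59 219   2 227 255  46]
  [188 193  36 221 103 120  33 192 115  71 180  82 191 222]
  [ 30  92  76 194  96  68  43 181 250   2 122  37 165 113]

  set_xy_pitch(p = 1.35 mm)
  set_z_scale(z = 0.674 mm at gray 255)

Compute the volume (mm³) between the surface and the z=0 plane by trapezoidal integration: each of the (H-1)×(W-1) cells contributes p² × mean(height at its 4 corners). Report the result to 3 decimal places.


height_mm = gray/255 × 0.674; cell vol = 1.35² × mean(4 corners)
unit = 1.35² × 0.674 / (4×255) = 0.00120428 mm³ per gray-sum
row 0: Σ corner-gray over 13 cells = 5740  → 6.9126
row 1: Σ corner-gray over 13 cells = 6595  → 7.9422
row 2: Σ corner-gray over 13 cells = 7033  → 8.4697
row 3: Σ corner-gray over 13 cells = 6659  → 8.0193
row 4: Σ corner-gray over 13 cells = 6332  → 7.6255
row 5: Σ corner-gray over 13 cells = 7055  → 8.4962
row 6: Σ corner-gray over 13 cells = 7950  → 9.5740
row 7: Σ corner-gray over 13 cells = 7565  → 9.1104
row 8: Σ corner-gray over 13 cells = 6279  → 7.5617
Σ rows: total corner-gray = 61208  → 73.7115 mm³

73.712


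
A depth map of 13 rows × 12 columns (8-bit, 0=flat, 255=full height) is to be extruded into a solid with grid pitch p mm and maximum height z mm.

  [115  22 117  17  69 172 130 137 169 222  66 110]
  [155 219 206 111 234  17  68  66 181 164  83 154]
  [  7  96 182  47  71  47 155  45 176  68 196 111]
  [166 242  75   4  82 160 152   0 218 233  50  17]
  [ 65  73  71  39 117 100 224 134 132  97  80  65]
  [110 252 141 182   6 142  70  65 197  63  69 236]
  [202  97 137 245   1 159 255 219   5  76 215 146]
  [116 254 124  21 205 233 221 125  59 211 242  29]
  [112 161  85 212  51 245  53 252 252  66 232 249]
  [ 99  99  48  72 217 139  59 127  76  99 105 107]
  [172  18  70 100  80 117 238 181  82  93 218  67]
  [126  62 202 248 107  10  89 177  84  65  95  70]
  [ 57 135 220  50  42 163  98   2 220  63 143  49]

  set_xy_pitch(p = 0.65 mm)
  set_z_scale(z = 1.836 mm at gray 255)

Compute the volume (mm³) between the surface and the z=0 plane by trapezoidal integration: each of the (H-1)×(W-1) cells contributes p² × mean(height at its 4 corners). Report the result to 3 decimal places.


50.174

height_mm = gray/255 × 1.836; cell vol = 0.65² × mean(4 corners)
unit = 0.65² × 1.836 / (4×255) = 0.0007605 mm³ per gray-sum
row 0: Σ corner-gray over 11 cells = 5474  → 4.1630
row 1: Σ corner-gray over 11 cells = 5291  → 4.0238
row 2: Σ corner-gray over 11 cells = 4899  → 3.7257
row 3: Σ corner-gray over 11 cells = 4879  → 3.7105
row 4: Σ corner-gray over 11 cells = 4984  → 3.7903
row 5: Σ corner-gray over 11 cells = 5886  → 4.4763
row 6: Σ corner-gray over 11 cells = 6701  → 5.0961
row 7: Σ corner-gray over 11 cells = 7114  → 5.4102
row 8: Σ corner-gray over 11 cells = 5867  → 4.4619
row 9: Σ corner-gray over 11 cells = 4921  → 3.7424
row 10: Σ corner-gray over 11 cells = 5107  → 3.8839
row 11: Σ corner-gray over 11 cells = 4852  → 3.6899
Σ rows: total corner-gray = 65975  → 50.1740 mm³


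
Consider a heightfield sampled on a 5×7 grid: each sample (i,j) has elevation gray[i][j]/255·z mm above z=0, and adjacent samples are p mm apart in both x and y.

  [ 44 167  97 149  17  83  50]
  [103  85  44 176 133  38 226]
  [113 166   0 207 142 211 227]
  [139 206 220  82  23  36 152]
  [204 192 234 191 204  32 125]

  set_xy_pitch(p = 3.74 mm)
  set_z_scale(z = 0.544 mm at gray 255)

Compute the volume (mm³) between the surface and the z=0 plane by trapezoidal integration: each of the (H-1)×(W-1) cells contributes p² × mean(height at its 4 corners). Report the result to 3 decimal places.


height_mm = gray/255 × 0.544; cell vol = 3.74² × mean(4 corners)
unit = 3.74² × 0.544 / (4×255) = 0.00746005 mm³ per gray-sum
row 0: Σ corner-gray over 6 cells = 2401  → 17.9116
row 1: Σ corner-gray over 6 cells = 3073  → 22.9247
row 2: Σ corner-gray over 6 cells = 3217  → 23.9990
row 3: Σ corner-gray over 6 cells = 3460  → 25.8118
Σ rows: total corner-gray = 12151  → 90.6471 mm³

90.647


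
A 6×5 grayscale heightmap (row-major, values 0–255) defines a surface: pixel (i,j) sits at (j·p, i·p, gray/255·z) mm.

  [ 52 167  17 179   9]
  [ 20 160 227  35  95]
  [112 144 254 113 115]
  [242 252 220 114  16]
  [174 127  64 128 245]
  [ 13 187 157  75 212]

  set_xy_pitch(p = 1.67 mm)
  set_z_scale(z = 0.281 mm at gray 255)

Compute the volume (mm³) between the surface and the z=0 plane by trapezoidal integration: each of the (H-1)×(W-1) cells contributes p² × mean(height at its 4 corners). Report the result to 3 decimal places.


8.636

height_mm = gray/255 × 0.281; cell vol = 1.67² × mean(4 corners)
unit = 1.67² × 0.281 / (4×255) = 0.000768315 mm³ per gray-sum
row 0: Σ corner-gray over 4 cells = 1746  → 1.3415
row 1: Σ corner-gray over 4 cells = 2208  → 1.6964
row 2: Σ corner-gray over 4 cells = 2679  → 2.0583
row 3: Σ corner-gray over 4 cells = 2487  → 1.9108
row 4: Σ corner-gray over 4 cells = 2120  → 1.6288
Σ rows: total corner-gray = 11240  → 8.6359 mm³


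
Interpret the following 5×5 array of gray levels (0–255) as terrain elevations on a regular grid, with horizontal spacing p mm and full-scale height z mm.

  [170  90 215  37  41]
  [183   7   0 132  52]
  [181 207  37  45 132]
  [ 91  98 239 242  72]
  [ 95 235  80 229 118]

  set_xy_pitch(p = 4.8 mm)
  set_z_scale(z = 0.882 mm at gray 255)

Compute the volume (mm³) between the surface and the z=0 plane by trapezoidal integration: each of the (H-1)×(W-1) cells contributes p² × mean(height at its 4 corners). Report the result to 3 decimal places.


152.330

height_mm = gray/255 × 0.882; cell vol = 4.8² × mean(4 corners)
unit = 4.8² × 0.882 / (4×255) = 0.0199228 mm³ per gray-sum
row 0: Σ corner-gray over 4 cells = 1408  → 28.0513
row 1: Σ corner-gray over 4 cells = 1404  → 27.9716
row 2: Σ corner-gray over 4 cells = 2212  → 44.0693
row 3: Σ corner-gray over 4 cells = 2622  → 52.2376
Σ rows: total corner-gray = 7646  → 152.3299 mm³


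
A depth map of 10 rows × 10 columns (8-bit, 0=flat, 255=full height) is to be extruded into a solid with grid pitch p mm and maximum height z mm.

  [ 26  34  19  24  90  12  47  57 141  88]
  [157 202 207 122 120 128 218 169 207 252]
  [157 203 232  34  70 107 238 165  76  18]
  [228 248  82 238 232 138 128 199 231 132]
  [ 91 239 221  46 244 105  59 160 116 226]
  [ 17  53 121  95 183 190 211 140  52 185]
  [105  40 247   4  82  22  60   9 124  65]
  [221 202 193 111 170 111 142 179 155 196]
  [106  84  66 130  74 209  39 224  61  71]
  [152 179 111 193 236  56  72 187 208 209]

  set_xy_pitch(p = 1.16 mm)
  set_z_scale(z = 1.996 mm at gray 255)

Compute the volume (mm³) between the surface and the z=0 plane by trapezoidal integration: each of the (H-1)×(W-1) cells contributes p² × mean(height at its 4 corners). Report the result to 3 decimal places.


116.198

height_mm = gray/255 × 1.996; cell vol = 1.16² × mean(4 corners)
unit = 1.16² × 1.996 / (4×255) = 0.00263315 mm³ per gray-sum
row 0: Σ corner-gray over 9 cells = 4117  → 10.8407
row 1: Σ corner-gray over 9 cells = 5580  → 14.6930
row 2: Σ corner-gray over 9 cells = 5777  → 15.2117
row 3: Σ corner-gray over 9 cells = 6049  → 15.9280
row 4: Σ corner-gray over 9 cells = 4989  → 13.1368
row 5: Σ corner-gray over 9 cells = 3638  → 9.5794
row 6: Σ corner-gray over 9 cells = 4289  → 11.2936
row 7: Σ corner-gray over 9 cells = 4894  → 12.8867
row 8: Σ corner-gray over 9 cells = 4796  → 12.6286
Σ rows: total corner-gray = 44129  → 116.1985 mm³


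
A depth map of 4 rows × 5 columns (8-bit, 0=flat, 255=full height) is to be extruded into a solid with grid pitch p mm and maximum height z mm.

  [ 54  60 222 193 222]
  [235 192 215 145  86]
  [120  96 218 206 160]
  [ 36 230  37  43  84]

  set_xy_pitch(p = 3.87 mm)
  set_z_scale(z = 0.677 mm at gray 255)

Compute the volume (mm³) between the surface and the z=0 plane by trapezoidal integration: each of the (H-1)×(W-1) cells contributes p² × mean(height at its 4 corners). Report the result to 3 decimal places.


height_mm = gray/255 × 0.677; cell vol = 3.87² × mean(4 corners)
unit = 3.87² × 0.677 / (4×255) = 0.00994055 mm³ per gray-sum
row 0: Σ corner-gray over 4 cells = 2651  → 26.3524
row 1: Σ corner-gray over 4 cells = 2745  → 27.2868
row 2: Σ corner-gray over 4 cells = 2060  → 20.4775
Σ rows: total corner-gray = 7456  → 74.1167 mm³

74.117


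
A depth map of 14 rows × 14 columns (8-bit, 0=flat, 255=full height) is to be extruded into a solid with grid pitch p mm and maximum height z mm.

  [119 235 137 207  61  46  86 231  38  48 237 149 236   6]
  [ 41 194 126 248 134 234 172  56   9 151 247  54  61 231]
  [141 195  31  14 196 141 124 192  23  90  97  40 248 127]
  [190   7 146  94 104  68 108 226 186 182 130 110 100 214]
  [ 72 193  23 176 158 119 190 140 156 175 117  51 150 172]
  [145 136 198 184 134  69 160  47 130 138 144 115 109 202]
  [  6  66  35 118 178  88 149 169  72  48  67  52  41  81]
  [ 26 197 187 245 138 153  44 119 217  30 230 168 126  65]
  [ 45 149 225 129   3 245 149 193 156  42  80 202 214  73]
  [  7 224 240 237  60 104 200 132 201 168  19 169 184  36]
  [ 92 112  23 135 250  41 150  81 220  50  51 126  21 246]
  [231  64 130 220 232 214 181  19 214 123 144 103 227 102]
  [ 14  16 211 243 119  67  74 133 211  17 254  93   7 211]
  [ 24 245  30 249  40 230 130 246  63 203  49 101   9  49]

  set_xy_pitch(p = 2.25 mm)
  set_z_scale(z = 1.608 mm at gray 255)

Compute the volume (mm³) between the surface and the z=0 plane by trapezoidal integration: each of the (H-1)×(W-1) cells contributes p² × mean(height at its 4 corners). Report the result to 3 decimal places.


704.728

height_mm = gray/255 × 1.608; cell vol = 2.25² × mean(4 corners)
unit = 2.25² × 1.608 / (4×255) = 0.00798088 mm³ per gray-sum
row 0: Σ corner-gray over 13 cells = 7191  → 57.3905
row 1: Σ corner-gray over 13 cells = 6694  → 53.4240
row 2: Σ corner-gray over 13 cells = 6376  → 50.8861
row 3: Σ corner-gray over 13 cells = 6866  → 54.7967
row 4: Σ corner-gray over 13 cells = 7015  → 55.9859
row 5: Σ corner-gray over 13 cells = 5728  → 45.7145
row 6: Σ corner-gray over 13 cells = 6052  → 48.3003
row 7: Σ corner-gray over 13 cells = 7491  → 59.7848
row 8: Σ corner-gray over 13 cells = 7611  → 60.7425
row 9: Σ corner-gray over 13 cells = 6777  → 54.0864
row 10: Σ corner-gray over 13 cells = 6933  → 55.3315
row 11: Σ corner-gray over 13 cells = 7190  → 57.3825
row 12: Σ corner-gray over 13 cells = 6378  → 50.9021
Σ rows: total corner-gray = 88302  → 704.7279 mm³


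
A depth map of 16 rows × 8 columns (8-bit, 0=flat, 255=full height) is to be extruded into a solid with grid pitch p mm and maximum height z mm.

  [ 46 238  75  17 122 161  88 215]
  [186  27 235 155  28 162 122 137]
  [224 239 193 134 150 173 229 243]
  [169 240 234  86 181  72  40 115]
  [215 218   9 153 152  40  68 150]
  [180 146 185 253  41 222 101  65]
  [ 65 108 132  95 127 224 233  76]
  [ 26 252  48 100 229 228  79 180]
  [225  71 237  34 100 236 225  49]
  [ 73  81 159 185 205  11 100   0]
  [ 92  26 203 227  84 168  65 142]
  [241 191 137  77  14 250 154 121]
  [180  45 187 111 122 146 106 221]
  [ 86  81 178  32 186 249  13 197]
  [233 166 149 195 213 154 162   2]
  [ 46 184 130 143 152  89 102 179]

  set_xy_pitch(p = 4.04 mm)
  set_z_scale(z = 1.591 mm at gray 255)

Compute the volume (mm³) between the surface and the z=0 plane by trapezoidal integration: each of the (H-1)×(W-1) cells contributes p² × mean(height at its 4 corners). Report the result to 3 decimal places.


height_mm = gray/255 × 1.591; cell vol = 4.04² × mean(4 corners)
unit = 4.04² × 1.591 / (4×255) = 0.0254585 mm³ per gray-sum
row 0: Σ corner-gray over 7 cells = 3444  → 87.6791
row 1: Σ corner-gray over 7 cells = 4484  → 114.1559
row 2: Σ corner-gray over 7 cells = 4693  → 119.4767
row 3: Σ corner-gray over 7 cells = 3635  → 92.5416
row 4: Σ corner-gray over 7 cells = 3786  → 96.3859
row 5: Σ corner-gray over 7 cells = 4120  → 104.8890
row 6: Σ corner-gray over 7 cells = 4057  → 103.2851
row 7: Σ corner-gray over 7 cells = 4158  → 105.8564
row 8: Σ corner-gray over 7 cells = 3635  → 92.5416
row 9: Σ corner-gray over 7 cells = 3335  → 84.9041
row 10: Σ corner-gray over 7 cells = 3788  → 96.4368
row 11: Σ corner-gray over 7 cells = 3843  → 97.8370
row 12: Σ corner-gray over 7 cells = 3596  → 91.5488
row 13: Σ corner-gray over 7 cells = 4074  → 103.7179
row 14: Σ corner-gray over 7 cells = 4138  → 105.3473
Σ rows: total corner-gray = 58786  → 1496.6031 mm³

1496.603


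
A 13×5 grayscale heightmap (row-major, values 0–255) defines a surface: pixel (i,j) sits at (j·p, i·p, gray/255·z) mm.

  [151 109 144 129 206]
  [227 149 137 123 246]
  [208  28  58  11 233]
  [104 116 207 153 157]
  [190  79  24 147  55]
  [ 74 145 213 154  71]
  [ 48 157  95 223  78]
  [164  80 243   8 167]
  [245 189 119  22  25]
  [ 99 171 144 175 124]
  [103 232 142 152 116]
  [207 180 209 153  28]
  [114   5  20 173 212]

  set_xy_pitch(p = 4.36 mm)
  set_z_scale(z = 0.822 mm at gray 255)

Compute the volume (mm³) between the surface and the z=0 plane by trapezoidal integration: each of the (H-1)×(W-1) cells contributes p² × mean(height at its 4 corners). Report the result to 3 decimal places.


height_mm = gray/255 × 0.822; cell vol = 4.36² × mean(4 corners)
unit = 4.36² × 0.822 / (4×255) = 0.0153195 mm³ per gray-sum
row 0: Σ corner-gray over 4 cells = 2412  → 36.9506
row 1: Σ corner-gray over 4 cells = 1926  → 29.5054
row 2: Σ corner-gray over 4 cells = 1848  → 28.3104
row 3: Σ corner-gray over 4 cells = 1958  → 29.9956
row 4: Σ corner-gray over 4 cells = 1914  → 29.3215
row 5: Σ corner-gray over 4 cells = 2245  → 34.3923
row 6: Σ corner-gray over 4 cells = 2069  → 31.6960
row 7: Σ corner-gray over 4 cells = 1923  → 29.4594
row 8: Σ corner-gray over 4 cells = 2133  → 32.6765
row 9: Σ corner-gray over 4 cells = 2474  → 37.9004
row 10: Σ corner-gray over 4 cells = 2590  → 39.6775
row 11: Σ corner-gray over 4 cells = 2041  → 31.2671
Σ rows: total corner-gray = 25533  → 391.1528 mm³

391.153


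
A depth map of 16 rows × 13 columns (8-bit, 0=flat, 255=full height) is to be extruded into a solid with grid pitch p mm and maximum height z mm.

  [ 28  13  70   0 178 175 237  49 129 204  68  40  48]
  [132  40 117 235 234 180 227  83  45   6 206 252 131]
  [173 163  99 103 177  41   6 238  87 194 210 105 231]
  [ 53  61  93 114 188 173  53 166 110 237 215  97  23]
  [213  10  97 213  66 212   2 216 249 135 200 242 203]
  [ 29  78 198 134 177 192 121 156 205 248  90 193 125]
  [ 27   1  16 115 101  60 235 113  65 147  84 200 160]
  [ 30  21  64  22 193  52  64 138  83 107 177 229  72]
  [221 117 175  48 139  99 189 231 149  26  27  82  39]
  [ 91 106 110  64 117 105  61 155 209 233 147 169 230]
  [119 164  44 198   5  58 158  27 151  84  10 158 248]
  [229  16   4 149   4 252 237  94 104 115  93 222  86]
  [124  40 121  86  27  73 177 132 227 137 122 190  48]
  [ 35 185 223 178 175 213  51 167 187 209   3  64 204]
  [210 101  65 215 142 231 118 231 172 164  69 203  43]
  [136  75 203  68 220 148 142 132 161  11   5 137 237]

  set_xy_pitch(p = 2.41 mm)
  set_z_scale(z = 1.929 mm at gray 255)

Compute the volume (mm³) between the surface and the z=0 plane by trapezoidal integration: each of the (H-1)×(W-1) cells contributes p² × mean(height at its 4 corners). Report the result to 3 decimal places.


height_mm = gray/255 × 1.929; cell vol = 2.41² × mean(4 corners)
unit = 2.41² × 1.929 / (4×255) = 0.0109841 mm³ per gray-sum
row 0: Σ corner-gray over 12 cells = 5915  → 64.9712
row 1: Σ corner-gray over 12 cells = 6763  → 74.2858
row 2: Σ corner-gray over 12 cells = 6340  → 69.6395
row 3: Σ corner-gray over 12 cells = 6790  → 74.5823
row 4: Σ corner-gray over 12 cells = 7438  → 81.7000
row 5: Σ corner-gray over 12 cells = 6199  → 68.0907
row 6: Σ corner-gray over 12 cells = 4863  → 53.4159
row 7: Σ corner-gray over 12 cells = 5226  → 57.4031
row 8: Σ corner-gray over 12 cells = 6097  → 66.9703
row 9: Σ corner-gray over 12 cells = 5754  → 63.2028
row 10: Σ corner-gray over 12 cells = 5376  → 59.0507
row 11: Σ corner-gray over 12 cells = 5731  → 62.9501
row 12: Σ corner-gray over 12 cells = 6385  → 70.1337
row 13: Σ corner-gray over 12 cells = 7224  → 79.3494
row 14: Σ corner-gray over 12 cells = 6652  → 73.0665
Σ rows: total corner-gray = 92753  → 1018.8121 mm³

1018.812


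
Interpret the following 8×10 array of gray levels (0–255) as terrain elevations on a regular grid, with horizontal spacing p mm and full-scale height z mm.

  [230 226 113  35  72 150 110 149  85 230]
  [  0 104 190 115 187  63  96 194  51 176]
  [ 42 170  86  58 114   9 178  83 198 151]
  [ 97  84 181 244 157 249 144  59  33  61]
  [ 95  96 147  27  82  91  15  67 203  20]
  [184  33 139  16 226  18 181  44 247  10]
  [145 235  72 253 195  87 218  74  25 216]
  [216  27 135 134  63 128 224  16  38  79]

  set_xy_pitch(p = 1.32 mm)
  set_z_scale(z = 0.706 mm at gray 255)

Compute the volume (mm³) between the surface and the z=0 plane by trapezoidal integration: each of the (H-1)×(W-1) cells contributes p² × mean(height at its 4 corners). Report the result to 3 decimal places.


height_mm = gray/255 × 0.706; cell vol = 1.32² × mean(4 corners)
unit = 1.32² × 0.706 / (4×255) = 0.00120601 mm³ per gray-sum
row 0: Σ corner-gray over 9 cells = 4516  → 5.4464
row 1: Σ corner-gray over 9 cells = 4161  → 5.0182
row 2: Σ corner-gray over 9 cells = 4445  → 5.3607
row 3: Σ corner-gray over 9 cells = 4031  → 4.8614
row 4: Σ corner-gray over 9 cells = 3573  → 4.3091
row 5: Σ corner-gray over 9 cells = 4681  → 5.6454
row 6: Σ corner-gray over 9 cells = 4504  → 5.4319
Σ rows: total corner-gray = 29911  → 36.0731 mm³

36.073


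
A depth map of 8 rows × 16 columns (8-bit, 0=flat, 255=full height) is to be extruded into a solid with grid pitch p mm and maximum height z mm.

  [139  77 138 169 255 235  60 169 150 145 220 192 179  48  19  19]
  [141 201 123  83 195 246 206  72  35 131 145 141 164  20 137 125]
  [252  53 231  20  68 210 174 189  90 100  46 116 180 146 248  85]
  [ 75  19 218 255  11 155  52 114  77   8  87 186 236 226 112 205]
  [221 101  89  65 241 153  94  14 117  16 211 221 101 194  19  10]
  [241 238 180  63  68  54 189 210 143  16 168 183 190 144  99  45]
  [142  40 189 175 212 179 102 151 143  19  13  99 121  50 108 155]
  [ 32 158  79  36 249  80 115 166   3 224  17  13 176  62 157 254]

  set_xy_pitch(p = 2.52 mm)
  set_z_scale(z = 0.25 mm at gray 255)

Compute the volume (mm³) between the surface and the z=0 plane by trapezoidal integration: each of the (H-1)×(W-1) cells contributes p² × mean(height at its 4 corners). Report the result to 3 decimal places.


83.819

height_mm = gray/255 × 0.25; cell vol = 2.52² × mean(4 corners)
unit = 2.52² × 0.25 / (4×255) = 0.00155647 mm³ per gray-sum
row 0: Σ corner-gray over 15 cells = 8334  → 12.9716
row 1: Σ corner-gray over 15 cells = 8143  → 12.6743
row 2: Σ corner-gray over 15 cells = 7871  → 12.2510
row 3: Σ corner-gray over 15 cells = 7295  → 11.3545
row 4: Σ corner-gray over 15 cells = 7679  → 11.9521
row 5: Σ corner-gray over 15 cells = 7675  → 11.9459
row 6: Σ corner-gray over 15 cells = 6855  → 10.6696
Σ rows: total corner-gray = 53852  → 83.8191 mm³


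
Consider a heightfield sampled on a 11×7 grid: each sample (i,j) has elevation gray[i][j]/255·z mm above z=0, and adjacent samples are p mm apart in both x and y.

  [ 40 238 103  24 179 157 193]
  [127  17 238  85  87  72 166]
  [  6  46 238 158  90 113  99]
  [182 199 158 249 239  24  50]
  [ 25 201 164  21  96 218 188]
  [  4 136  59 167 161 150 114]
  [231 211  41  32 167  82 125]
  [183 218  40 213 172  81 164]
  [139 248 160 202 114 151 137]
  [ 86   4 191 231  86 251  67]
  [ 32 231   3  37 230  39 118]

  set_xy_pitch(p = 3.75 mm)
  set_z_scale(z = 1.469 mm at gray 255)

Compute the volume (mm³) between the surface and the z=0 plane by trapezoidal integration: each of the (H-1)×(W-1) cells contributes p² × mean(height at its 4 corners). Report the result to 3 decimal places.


651.632

height_mm = gray/255 × 1.469; cell vol = 3.75² × mean(4 corners)
unit = 3.75² × 1.469 / (4×255) = 0.0202528 mm³ per gray-sum
row 0: Σ corner-gray over 6 cells = 2926  → 59.2596
row 1: Σ corner-gray over 6 cells = 2686  → 54.3989
row 2: Σ corner-gray over 6 cells = 3365  → 68.1505
row 3: Σ corner-gray over 6 cells = 3583  → 72.5656
row 4: Σ corner-gray over 6 cells = 3077  → 62.3177
row 5: Σ corner-gray over 6 cells = 2886  → 58.4495
row 6: Σ corner-gray over 6 cells = 3217  → 65.1531
row 7: Σ corner-gray over 6 cells = 3821  → 77.3858
row 8: Σ corner-gray over 6 cells = 3705  → 75.0365
row 9: Σ corner-gray over 6 cells = 2909  → 58.9153
Σ rows: total corner-gray = 32175  → 651.6325 mm³


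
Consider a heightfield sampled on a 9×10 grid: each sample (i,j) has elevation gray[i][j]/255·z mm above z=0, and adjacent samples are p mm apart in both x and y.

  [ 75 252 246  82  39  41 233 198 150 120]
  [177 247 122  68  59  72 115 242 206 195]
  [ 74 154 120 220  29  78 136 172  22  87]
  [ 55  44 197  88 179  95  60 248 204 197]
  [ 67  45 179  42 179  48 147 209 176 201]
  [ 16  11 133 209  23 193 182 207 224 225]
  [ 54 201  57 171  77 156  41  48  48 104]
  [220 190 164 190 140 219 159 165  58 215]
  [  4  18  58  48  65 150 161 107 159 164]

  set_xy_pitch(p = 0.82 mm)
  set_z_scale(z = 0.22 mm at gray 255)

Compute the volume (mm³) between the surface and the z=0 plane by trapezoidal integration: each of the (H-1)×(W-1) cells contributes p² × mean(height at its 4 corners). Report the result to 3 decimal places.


5.514

height_mm = gray/255 × 0.22; cell vol = 0.82² × mean(4 corners)
unit = 0.82² × 0.22 / (4×255) = 0.000145027 mm³ per gray-sum
row 0: Σ corner-gray over 9 cells = 5311  → 0.7702
row 1: Σ corner-gray over 9 cells = 4657  → 0.6754
row 2: Σ corner-gray over 9 cells = 4505  → 0.6533
row 3: Σ corner-gray over 9 cells = 4800  → 0.6961
row 4: Σ corner-gray over 9 cells = 4923  → 0.7140
row 5: Σ corner-gray over 9 cells = 4361  → 0.6325
row 6: Σ corner-gray over 9 cells = 4761  → 0.6905
row 7: Σ corner-gray over 9 cells = 4705  → 0.6824
Σ rows: total corner-gray = 38023  → 5.5144 mm³


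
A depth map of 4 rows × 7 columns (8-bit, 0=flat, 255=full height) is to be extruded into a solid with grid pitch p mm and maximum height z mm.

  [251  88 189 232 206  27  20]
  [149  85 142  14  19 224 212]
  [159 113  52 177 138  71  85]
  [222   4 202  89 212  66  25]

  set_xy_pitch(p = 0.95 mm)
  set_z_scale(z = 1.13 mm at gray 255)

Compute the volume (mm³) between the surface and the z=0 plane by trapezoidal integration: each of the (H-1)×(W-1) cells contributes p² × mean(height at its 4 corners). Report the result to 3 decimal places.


8.497

height_mm = gray/255 × 1.13; cell vol = 0.95² × mean(4 corners)
unit = 0.95² × 1.13 / (4×255) = 0.000999828 mm³ per gray-sum
row 0: Σ corner-gray over 6 cells = 3084  → 3.0835
row 1: Σ corner-gray over 6 cells = 2675  → 2.6745
row 2: Σ corner-gray over 6 cells = 2739  → 2.7385
Σ rows: total corner-gray = 8498  → 8.4965 mm³


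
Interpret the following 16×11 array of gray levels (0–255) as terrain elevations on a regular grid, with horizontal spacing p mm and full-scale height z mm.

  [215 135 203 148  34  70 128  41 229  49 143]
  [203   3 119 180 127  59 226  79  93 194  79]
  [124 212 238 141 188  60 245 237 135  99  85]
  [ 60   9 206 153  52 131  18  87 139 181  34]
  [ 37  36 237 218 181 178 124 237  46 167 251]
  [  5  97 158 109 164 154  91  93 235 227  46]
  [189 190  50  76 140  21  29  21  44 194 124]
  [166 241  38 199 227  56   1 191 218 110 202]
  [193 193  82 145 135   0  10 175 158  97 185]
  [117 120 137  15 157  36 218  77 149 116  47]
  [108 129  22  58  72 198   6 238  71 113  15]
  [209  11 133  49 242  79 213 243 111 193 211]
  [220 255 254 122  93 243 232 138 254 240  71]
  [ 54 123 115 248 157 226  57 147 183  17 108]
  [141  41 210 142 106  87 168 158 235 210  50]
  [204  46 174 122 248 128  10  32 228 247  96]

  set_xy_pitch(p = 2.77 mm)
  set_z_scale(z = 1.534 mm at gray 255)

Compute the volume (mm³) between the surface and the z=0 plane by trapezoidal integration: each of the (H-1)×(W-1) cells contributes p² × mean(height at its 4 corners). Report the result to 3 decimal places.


924.932

height_mm = gray/255 × 1.534; cell vol = 2.77² × mean(4 corners)
unit = 2.77² × 1.534 / (4×255) = 0.0115394 mm³ per gray-sum
row 0: Σ corner-gray over 10 cells = 4874  → 56.2432
row 1: Σ corner-gray over 10 cells = 5761  → 66.4787
row 2: Σ corner-gray over 10 cells = 5365  → 61.9091
row 3: Σ corner-gray over 10 cells = 5182  → 59.7974
row 4: Σ corner-gray over 10 cells = 5843  → 67.4249
row 5: Σ corner-gray over 10 cells = 4550  → 52.5045
row 6: Σ corner-gray over 10 cells = 4773  → 55.0777
row 7: Σ corner-gray over 10 cells = 5298  → 61.1360
row 8: Σ corner-gray over 10 cells = 4582  → 52.8737
row 9: Σ corner-gray over 10 cells = 4151  → 47.9002
row 10: Σ corner-gray over 10 cells = 4905  → 56.6010
row 11: Σ corner-gray over 10 cells = 6921  → 79.8645
row 12: Σ corner-gray over 10 cells = 6661  → 76.8642
row 13: Σ corner-gray over 10 cells = 5613  → 64.7709
row 14: Σ corner-gray over 10 cells = 5675  → 65.4863
Σ rows: total corner-gray = 80154  → 924.9323 mm³
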